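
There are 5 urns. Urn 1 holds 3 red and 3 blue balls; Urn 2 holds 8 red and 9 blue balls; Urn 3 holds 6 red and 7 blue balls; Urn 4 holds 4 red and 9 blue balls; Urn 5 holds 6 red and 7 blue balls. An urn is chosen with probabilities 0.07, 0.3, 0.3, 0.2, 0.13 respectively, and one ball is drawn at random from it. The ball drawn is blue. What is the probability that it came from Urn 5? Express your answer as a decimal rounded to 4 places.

P(blue|Urn 1) = 0.5; P(blue|Urn 2) = 0.5294; P(blue|Urn 3) = 0.5385; P(blue|Urn 4) = 0.6923; P(blue|Urn 5) = 0.5385.
Prior × likelihood for each source: 0.07·0.5=0.03500, 0.3·0.5294=0.1588, 0.3·0.5385=0.1615, 0.2·0.6923=0.1385, 0.13·0.5385=0.07000. Summing gives P(blue) = 0.56382.
P(Urn 5 | blue) = 0.07000 / 0.56382 = 0.1242.

Posterior probability ≈ 0.1242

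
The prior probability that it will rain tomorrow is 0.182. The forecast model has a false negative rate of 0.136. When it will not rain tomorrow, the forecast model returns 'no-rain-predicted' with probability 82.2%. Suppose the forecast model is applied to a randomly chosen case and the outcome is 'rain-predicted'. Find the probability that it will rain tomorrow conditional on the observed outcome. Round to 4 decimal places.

Let H be the event that it will rain tomorrow. P(H) = 0.182, so P(¬H) = 0.818. With E the 'rain-predicted' result, P(E|H) = 0.864 and P(E|¬H) = 0.178.
P(E) = 0.864·0.182 + 0.178·0.818 = 0.15725 + 0.14560 = 0.30285.
By Bayes' theorem, P(H|E) = 0.15725 / 0.30285 = 0.5192.

P(H | E) ≈ 0.5192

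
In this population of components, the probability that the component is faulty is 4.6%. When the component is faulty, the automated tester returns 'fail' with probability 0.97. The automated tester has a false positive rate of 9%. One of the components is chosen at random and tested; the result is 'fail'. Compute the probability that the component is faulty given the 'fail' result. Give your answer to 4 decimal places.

Write H for 'the component is faulty'. Prior odds H:¬H = 0.046/0.954 = 0.048218. For the 'fail' outcome, the likelihood ratio is 0.97/0.09 = 10.778.
Posterior odds = 0.048218 × 10.778 = 0.51968, so P(H|E) = 0.51968/(1+0.51968) = 0.3420.

P(H | E) ≈ 0.3420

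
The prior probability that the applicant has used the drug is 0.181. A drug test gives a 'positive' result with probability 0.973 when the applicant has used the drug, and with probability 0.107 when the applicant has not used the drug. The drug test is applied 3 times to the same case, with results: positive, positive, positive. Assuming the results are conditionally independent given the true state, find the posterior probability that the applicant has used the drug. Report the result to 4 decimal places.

Let H be the event that the applicant has used the drug; start with P(H) = 0.181. P('positive'|H) = 0.973, P('positive'|¬H) = 0.107.
Update on result 1 ('positive'): P(H) ← 0.973·0.1810 / (0.973·0.1810 + 0.107·0.8190) = 0.17611/0.26375 = 0.6677.
Update on result 2 ('positive'): P(H) ← 0.973·0.6677 / (0.973·0.6677 + 0.107·0.3323) = 0.64971/0.68526 = 0.9481.
Update on result 3 ('positive'): P(H) ← 0.973·0.9481 / (0.973·0.9481 + 0.107·0.0519) = 0.92252/0.92807 = 0.9940.

Posterior P(H) ≈ 0.9940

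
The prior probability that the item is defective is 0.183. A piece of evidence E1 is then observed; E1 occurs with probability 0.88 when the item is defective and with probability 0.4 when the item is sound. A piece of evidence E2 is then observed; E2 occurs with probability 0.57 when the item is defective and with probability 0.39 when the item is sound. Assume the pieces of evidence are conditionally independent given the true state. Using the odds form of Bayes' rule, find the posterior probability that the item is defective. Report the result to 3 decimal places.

Prior odds = 0.183/(1−0.183) = 0.22399. In log-odds, ln(0.22399) = -1.4962.
Add log likelihood ratios: ln(2.2000) + ln(1.4615) = 1.1679.
Posterior log-odds = -0.32821, so posterior odds = exp(-0.32821) = 0.72021. Converting, P(H|E) = 0.72021/1.7202 = 0.419.

Posterior probability ≈ 0.419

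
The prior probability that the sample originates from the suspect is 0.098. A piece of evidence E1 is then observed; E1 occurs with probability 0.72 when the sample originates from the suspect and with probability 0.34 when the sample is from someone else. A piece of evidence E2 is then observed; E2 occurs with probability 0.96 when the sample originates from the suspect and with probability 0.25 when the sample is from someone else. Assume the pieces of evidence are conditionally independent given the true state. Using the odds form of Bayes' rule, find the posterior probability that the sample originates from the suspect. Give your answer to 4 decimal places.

Prior odds = 0.098/(1−0.098) = 0.10865.
Likelihood ratio for E1 = 0.72/0.34 = 2.1176.
Likelihood ratio for E2 = 0.96/0.25 = 3.8400.
Posterior odds = prior odds × LR₁ × LR₂ = 0.88350.
Posterior probability = odds/(1+odds) = 0.88350/1.8835 = 0.4691.

Posterior probability ≈ 0.4691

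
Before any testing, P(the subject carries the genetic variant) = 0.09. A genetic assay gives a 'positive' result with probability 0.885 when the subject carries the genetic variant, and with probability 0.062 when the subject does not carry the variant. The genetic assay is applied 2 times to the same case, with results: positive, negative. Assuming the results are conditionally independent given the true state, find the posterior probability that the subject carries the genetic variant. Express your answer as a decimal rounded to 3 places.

Let H be the event that the subject carries the genetic variant; start with P(H) = 0.09. P('positive'|H) = 0.885, P('positive'|¬H) = 0.062.
Update on result 1 ('positive'): P(H) ← 0.885·0.0900 / (0.885·0.0900 + 0.062·0.9100) = 0.079650/0.13607 = 0.5854.
Update on result 2 ('negative'): P(H) ← 0.115·0.5854 / (0.115·0.5854 + 0.938·0.4146) = 0.067316/0.45625 = 0.1475.

Posterior P(H) ≈ 0.148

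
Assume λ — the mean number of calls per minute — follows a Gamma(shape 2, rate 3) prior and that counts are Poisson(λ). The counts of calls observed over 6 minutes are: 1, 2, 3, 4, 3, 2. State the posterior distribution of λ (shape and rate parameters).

The Poisson likelihood adds the total count to the shape and the number of exposure periods to the rate. Here ∑xᵢ = 15 and n = 6, so shape 2→17 and rate 3→9.

Posterior: Gamma(shape=17, rate=9)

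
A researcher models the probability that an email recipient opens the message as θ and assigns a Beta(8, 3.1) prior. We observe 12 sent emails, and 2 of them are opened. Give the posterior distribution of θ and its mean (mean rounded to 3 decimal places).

Posterior: Beta(10, 13.1); mean ≈ 0.433

Observing 2 successes and 10 failures updates Beta(8, 3.1) by adding the success and failure counts to the two shape parameters: α = 8+2 = 10, β = 3.1+10 = 13.1.
E[θ | data] = 10/(10+13.1) = 0.433.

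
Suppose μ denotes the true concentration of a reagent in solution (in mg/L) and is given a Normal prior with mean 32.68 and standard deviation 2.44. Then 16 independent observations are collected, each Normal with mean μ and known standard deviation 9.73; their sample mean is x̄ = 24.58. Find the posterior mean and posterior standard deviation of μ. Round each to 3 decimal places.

Prior precision 1/τ₀² = 1/2.44² = 0.167966; data precision n/σ² = 16/9.73² = 0.169003.
Posterior precision = 0.167966 + 0.169003 = 0.336969, giving posterior SD = 1/√0.336969 = 1.723.
Posterior mean = (0.167966·32.68 + 0.169003·24.58) / 0.336969 = 28.618.

Posterior mean ≈ 28.618; posterior SD ≈ 1.723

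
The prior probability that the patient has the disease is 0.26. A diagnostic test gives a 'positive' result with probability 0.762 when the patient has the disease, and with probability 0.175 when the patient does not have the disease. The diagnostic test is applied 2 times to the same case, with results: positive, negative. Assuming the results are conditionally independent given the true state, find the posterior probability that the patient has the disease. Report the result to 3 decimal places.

Posterior P(H) ≈ 0.306

Let H be the event that the patient has the disease; start with P(H) = 0.26. P('positive'|H) = 0.762, P('positive'|¬H) = 0.175.
Update on result 1 ('positive'): P(H) ← 0.762·0.2600 / (0.762·0.2600 + 0.175·0.7400) = 0.19812/0.32762 = 0.6047.
Update on result 2 ('negative'): P(H) ← 0.238·0.6047 / (0.238·0.6047 + 0.825·0.3953) = 0.14392/0.47003 = 0.3062.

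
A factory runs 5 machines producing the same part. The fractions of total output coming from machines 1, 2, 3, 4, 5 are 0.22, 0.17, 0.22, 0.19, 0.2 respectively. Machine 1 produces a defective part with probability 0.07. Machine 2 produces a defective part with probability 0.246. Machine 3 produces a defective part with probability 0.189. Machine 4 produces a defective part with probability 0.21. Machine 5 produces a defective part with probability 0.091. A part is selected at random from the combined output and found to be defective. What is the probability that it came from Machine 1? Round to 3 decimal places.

Posterior probability ≈ 0.098

Tabulate prior·likelihood by source: [1] prior 0.22, lik 0.07, product 0.01540; [2] prior 0.17, lik 0.246, product 0.04182; [3] prior 0.22, lik 0.189, product 0.04158; [4] prior 0.19, lik 0.21, product 0.03990; [5] prior 0.2, lik 0.091, product 0.01820.
Normalizing constant = 0.15690; the posterior for Machine 1 is its product over the sum, 0.01540/0.15690 = 0.098.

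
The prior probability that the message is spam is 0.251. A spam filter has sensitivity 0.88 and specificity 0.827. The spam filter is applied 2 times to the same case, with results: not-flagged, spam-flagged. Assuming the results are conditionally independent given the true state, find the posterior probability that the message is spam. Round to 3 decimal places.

Posterior P(H) ≈ 0.198

Let H be the event that the message is spam; start with P(H) = 0.251. P('spam-flagged'|H) = 0.88, P('spam-flagged'|¬H) = 0.173.
Update on result 1 ('not-flagged'): P(H) ← 0.12·0.2510 / (0.12·0.2510 + 0.827·0.7490) = 0.030120/0.64954 = 0.0464.
Update on result 2 ('spam-flagged'): P(H) ← 0.88·0.0464 / (0.88·0.0464 + 0.173·0.9536) = 0.040807/0.20578 = 0.1983.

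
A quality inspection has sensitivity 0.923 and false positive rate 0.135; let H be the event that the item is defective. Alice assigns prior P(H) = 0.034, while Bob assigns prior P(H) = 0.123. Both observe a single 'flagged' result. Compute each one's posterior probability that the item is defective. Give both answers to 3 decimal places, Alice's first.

P('+'|H) = 0.923, P('+'|¬H) = 0.135.
Alice: numerator 0.923·0.034 = 0.031382; evidence = 0.031382+0.135·0.966 = 0.16179; posterior = 0.194.
Bob: numerator 0.923·0.123 = 0.11353; evidence = 0.11353+0.135·0.877 = 0.23192; posterior = 0.490.

Alice: 0.194; Bob: 0.490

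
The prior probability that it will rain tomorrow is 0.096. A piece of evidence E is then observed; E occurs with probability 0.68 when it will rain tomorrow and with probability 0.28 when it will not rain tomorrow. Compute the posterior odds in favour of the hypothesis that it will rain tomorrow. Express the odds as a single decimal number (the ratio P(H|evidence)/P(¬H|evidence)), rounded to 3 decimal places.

Prior odds = 0.096/(1−0.096) = 0.10619.
Likelihood ratio for E = 0.68/0.28 = 2.4286.
Posterior odds = prior odds × LR = 0.25790.

Posterior odds ≈ 0.258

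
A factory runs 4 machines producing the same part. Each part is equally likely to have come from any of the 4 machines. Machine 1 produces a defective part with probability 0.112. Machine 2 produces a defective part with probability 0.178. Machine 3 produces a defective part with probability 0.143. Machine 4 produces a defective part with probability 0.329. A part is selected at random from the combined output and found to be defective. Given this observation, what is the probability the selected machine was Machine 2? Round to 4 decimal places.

Tabulate prior·likelihood by source: [1] prior 0.25, lik 0.112, product 0.02800; [2] prior 0.25, lik 0.178, product 0.04450; [3] prior 0.25, lik 0.143, product 0.03575; [4] prior 0.25, lik 0.329, product 0.08225.
Normalizing constant = 0.19050; the posterior for Machine 2 is its product over the sum, 0.04450/0.19050 = 0.2336.

Posterior probability ≈ 0.2336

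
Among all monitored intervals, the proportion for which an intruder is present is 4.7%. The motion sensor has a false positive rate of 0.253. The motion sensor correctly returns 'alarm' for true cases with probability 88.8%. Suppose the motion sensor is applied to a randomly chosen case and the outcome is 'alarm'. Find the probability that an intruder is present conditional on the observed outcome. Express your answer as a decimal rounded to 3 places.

P(H | E) ≈ 0.148

Write H for 'an intruder is present'. Prior odds H:¬H = 0.047/0.953 = 0.049318. For the 'alarm' outcome, the likelihood ratio is 0.888/0.253 = 3.5099.
Posterior odds = 0.049318 × 3.5099 = 0.17310, so P(H|E) = 0.17310/(1+0.17310) = 0.148.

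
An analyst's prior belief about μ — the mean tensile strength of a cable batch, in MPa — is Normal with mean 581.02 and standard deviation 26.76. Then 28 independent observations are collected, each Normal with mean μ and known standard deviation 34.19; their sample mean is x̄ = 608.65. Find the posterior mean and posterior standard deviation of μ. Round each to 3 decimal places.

Prior precision 1/τ₀² = 1/26.76² = 0.00139646; data precision n/σ² = 28/34.19² = 0.0239530.
Posterior precision = 0.00139646 + 0.0239530 = 0.0253495, giving posterior SD = 1/√0.0253495 = 6.281.
Posterior mean = (0.00139646·581.02 + 0.0239530·608.65) / 0.0253495 = 607.128.

Posterior mean ≈ 607.128; posterior SD ≈ 6.281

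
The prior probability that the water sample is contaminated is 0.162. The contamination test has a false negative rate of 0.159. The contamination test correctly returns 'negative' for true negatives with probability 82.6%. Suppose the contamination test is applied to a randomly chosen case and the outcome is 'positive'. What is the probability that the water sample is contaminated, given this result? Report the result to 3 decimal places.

P(H | E) ≈ 0.483

Let H be the event that the water sample is contaminated. P(H) = 0.162, so P(¬H) = 0.838. With E the 'positive' result, P(E|H) = 0.841 and P(E|¬H) = 0.174.
P(E) = 0.841·0.162 + 0.174·0.838 = 0.13624 + 0.14581 = 0.28205.
By Bayes' theorem, P(H|E) = 0.13624 / 0.28205 = 0.483.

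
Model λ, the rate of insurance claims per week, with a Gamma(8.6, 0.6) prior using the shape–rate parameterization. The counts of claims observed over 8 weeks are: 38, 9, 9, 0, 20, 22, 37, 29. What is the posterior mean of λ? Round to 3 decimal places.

Posterior mean ≈ 20.070

The Poisson likelihood adds the total count to the shape and the number of exposure periods to the rate. Here ∑xᵢ = 164 and n = 8, so shape 8.6→172.6 and rate 0.6→8.6.
E[λ | data] = 172.6/8.6 = 20.070.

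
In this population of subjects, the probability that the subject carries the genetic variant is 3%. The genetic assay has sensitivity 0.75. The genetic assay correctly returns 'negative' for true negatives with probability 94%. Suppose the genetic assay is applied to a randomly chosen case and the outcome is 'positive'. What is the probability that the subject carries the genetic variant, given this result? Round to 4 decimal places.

Write H for 'the subject carries the genetic variant'. Prior odds H:¬H = 0.03/0.97 = 0.030928. For the 'positive' outcome, the likelihood ratio is 0.75/0.06 = 12.500.
Posterior odds = 0.030928 × 12.500 = 0.38660, so P(H|E) = 0.38660/(1+0.38660) = 0.2788.

P(H | E) ≈ 0.2788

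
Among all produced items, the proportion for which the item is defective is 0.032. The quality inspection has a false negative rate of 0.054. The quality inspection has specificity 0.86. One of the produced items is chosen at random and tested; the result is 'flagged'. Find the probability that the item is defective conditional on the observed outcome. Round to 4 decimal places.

Let H be the event that the item is defective. P(H) = 0.032, so P(¬H) = 0.968. With E the 'flagged' result, P(E|H) = 0.946 and P(E|¬H) = 0.14.
P(E) = 0.946·0.032 + 0.14·0.968 = 0.030272 + 0.13552 = 0.16579.
By Bayes' theorem, P(H|E) = 0.030272 / 0.16579 = 0.1826.

P(H | E) ≈ 0.1826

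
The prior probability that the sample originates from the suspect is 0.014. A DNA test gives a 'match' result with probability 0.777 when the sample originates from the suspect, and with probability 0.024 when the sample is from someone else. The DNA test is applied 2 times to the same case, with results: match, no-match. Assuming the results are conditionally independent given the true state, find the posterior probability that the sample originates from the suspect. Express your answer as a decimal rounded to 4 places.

Let H be the event that the sample originates from the suspect; start with P(H) = 0.014. P('match'|H) = 0.777, P('match'|¬H) = 0.024.
Update on result 1 ('match'): P(H) ← 0.777·0.0140 / (0.777·0.0140 + 0.024·0.9860) = 0.010878/0.034542 = 0.3149.
Update on result 2 ('no-match'): P(H) ← 0.223·0.3149 / (0.223·0.3149 + 0.976·0.6851) = 0.070227/0.73886 = 0.0950.

Posterior P(H) ≈ 0.0950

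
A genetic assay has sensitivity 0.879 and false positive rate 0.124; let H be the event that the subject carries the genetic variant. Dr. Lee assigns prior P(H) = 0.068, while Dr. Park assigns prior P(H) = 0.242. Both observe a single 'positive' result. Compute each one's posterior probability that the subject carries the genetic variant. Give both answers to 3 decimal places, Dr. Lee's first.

Dr. Lee: 0.341; Dr. Park: 0.694

P('+'|H) = 0.879, P('+'|¬H) = 0.124.
Dr. Lee: numerator 0.879·0.068 = 0.059772; evidence = 0.059772+0.124·0.932 = 0.17534; posterior = 0.341.
Dr. Park: numerator 0.879·0.242 = 0.21272; evidence = 0.21272+0.124·0.758 = 0.30671; posterior = 0.694.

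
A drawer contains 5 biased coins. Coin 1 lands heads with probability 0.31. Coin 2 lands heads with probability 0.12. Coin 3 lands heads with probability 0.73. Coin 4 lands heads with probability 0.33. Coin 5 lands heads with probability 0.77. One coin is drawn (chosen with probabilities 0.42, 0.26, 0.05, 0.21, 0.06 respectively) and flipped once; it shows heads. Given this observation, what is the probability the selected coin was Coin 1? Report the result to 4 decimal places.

Posterior probability ≈ 0.4154

P(heads|C1) = 0.31; P(heads|C2) = 0.12; P(heads|C3) = 0.73; P(heads|C4) = 0.33; P(heads|C5) = 0.77.
Prior × likelihood for each source: 0.42·0.31=0.1302, 0.26·0.12=0.03120, 0.05·0.73=0.03650, 0.21·0.33=0.06930, 0.06·0.77=0.04620. Summing gives P(heads) = 0.31340.
P(Coin 1 | heads) = 0.1302 / 0.31340 = 0.4154.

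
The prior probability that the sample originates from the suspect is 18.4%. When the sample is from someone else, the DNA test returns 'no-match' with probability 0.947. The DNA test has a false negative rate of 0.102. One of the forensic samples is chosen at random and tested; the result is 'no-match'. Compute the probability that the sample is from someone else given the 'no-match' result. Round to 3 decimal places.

P(¬H | E) ≈ 0.976

Write H for 'the sample originates from the suspect'. Prior odds H:¬H = 0.184/0.816 = 0.22549. For the 'no-match' outcome, the likelihood ratio is 0.102/0.947 = 0.10771.
Posterior odds = 0.22549 × 0.10771 = 0.024287, so P(H|E) = 0.024287/(1+0.024287) = 0.024. Then P(¬H|E) = 1 − 0.024 = 0.976.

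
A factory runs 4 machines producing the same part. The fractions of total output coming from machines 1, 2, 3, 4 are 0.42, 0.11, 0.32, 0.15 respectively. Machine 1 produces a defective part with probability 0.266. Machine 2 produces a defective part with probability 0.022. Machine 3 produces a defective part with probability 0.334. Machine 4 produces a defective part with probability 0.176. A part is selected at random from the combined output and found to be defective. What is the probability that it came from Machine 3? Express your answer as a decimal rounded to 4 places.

Posterior probability ≈ 0.4320

P(defective|M1) = 0.266; P(defective|M2) = 0.022; P(defective|M3) = 0.334; P(defective|M4) = 0.176.
Prior × likelihood for each source: 0.42·0.266=0.1117, 0.11·0.022=0.002420, 0.32·0.334=0.1069, 0.15·0.176=0.02640. Summing gives P(defective) = 0.24742.
P(Machine 3 | defective) = 0.1069 / 0.24742 = 0.4320.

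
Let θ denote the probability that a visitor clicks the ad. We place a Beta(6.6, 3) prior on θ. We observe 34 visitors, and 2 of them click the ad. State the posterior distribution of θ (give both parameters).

The binomial likelihood is conjugate to the Beta prior: with 2 successes and 32 failures, the posterior is Beta(6.6+2, 3+32) = Beta(8.6, 35).

Posterior: Beta(8.6, 35)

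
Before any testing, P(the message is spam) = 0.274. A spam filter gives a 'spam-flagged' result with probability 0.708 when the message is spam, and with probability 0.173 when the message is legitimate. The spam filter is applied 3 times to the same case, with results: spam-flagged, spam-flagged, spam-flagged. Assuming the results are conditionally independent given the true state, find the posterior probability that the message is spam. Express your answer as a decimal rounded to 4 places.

Posterior P(H) ≈ 0.9628

Let H be the event that the message is spam; start with P(H) = 0.274. P('spam-flagged'|H) = 0.708, P('spam-flagged'|¬H) = 0.173.
Update on result 1 ('spam-flagged'): P(H) ← 0.708·0.2740 / (0.708·0.2740 + 0.173·0.7260) = 0.19399/0.31959 = 0.6070.
Update on result 2 ('spam-flagged'): P(H) ← 0.708·0.6070 / (0.708·0.6070 + 0.173·0.3930) = 0.42976/0.49775 = 0.8634.
Update on result 3 ('spam-flagged'): P(H) ← 0.708·0.8634 / (0.708·0.8634 + 0.173·0.1366) = 0.61129/0.63492 = 0.9628.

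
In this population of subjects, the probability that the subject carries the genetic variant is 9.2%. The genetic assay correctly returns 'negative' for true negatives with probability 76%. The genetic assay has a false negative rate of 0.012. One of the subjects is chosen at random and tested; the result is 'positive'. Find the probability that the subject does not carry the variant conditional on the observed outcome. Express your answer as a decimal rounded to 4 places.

P(¬H | E) ≈ 0.7057

Write H for 'the subject carries the genetic variant'. Prior odds H:¬H = 0.092/0.908 = 0.10132. For the 'positive' outcome, the likelihood ratio is 0.988/0.24 = 4.1167.
Posterior odds = 0.10132 × 4.1167 = 0.41711, so P(H|E) = 0.41711/(1+0.41711) = 0.2943. Then P(¬H|E) = 1 − 0.2943 = 0.7057.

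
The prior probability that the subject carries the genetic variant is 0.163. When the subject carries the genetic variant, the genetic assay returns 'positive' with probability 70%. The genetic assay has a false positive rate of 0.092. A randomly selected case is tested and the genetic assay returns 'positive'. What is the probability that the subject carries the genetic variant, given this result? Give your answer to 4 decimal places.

P(H | E) ≈ 0.5971

Let H be the event that the subject carries the genetic variant. P(H) = 0.163, so P(¬H) = 0.837. With E the 'positive' result, P(E|H) = 0.7 and P(E|¬H) = 0.092.
P(E) = 0.7·0.163 + 0.092·0.837 = 0.11410 + 0.077004 = 0.19110.
By Bayes' theorem, P(H|E) = 0.11410 / 0.19110 = 0.5971.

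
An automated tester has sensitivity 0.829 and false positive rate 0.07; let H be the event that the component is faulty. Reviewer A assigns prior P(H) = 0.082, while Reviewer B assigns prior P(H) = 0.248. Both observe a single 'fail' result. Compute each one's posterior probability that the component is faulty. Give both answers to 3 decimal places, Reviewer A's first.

The likelihood ratio for a 'fail' result is 0.829/0.07 = 11.843.
Reviewer A: prior odds 0.082/0.918 = 0.089325; posterior odds 1.0579; posterior probability 0.514.
Reviewer B: prior odds 0.248/0.752 = 0.32979; posterior odds 3.9056; posterior probability 0.796.

Reviewer A: 0.514; Reviewer B: 0.796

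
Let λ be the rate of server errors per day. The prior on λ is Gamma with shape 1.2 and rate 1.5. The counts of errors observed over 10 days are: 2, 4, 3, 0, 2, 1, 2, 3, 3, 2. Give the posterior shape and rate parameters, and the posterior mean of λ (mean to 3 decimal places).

The Poisson likelihood adds the total count to the shape and the number of exposure periods to the rate. Here ∑xᵢ = 22 and n = 10, so shape 1.2→23.2 and rate 1.5→11.5.
Posterior mean = shape/rate = 23.2/11.5 = 2.017.

Posterior: Gamma(shape=23.2, rate=11.5); mean ≈ 2.017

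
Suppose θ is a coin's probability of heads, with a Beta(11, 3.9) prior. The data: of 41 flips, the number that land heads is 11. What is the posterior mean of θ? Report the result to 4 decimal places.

Observing 11 successes and 30 failures updates Beta(11, 3.9) by adding the success and failure counts to the two shape parameters: α = 11+11 = 22, β = 3.9+30 = 33.9.
Posterior mean = α/(α+β) = 22/55.9 = 0.3936.

Posterior mean ≈ 0.3936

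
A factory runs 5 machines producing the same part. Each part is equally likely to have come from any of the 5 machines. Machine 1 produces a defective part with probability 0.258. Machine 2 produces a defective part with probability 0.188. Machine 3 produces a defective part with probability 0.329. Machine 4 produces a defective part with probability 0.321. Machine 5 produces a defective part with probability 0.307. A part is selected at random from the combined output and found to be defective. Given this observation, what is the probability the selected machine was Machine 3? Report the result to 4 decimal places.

Tabulate prior·likelihood by source: [1] prior 0.2, lik 0.258, product 0.05160; [2] prior 0.2, lik 0.188, product 0.03760; [3] prior 0.2, lik 0.329, product 0.06580; [4] prior 0.2, lik 0.321, product 0.06420; [5] prior 0.2, lik 0.307, product 0.06140.
Normalizing constant = 0.28060; the posterior for Machine 3 is its product over the sum, 0.06580/0.28060 = 0.2345.

Posterior probability ≈ 0.2345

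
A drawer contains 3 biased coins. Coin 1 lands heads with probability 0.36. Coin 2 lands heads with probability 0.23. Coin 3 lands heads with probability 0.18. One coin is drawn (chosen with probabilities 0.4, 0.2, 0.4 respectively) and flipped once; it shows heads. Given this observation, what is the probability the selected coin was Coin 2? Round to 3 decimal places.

Posterior probability ≈ 0.176

P(heads|C1) = 0.36; P(heads|C2) = 0.23; P(heads|C3) = 0.18.
Prior × likelihood for each source: 0.4·0.36=0.1440, 0.2·0.23=0.04600, 0.4·0.18=0.07200. Summing gives P(heads) = 0.26200.
P(Coin 2 | heads) = 0.04600 / 0.26200 = 0.176.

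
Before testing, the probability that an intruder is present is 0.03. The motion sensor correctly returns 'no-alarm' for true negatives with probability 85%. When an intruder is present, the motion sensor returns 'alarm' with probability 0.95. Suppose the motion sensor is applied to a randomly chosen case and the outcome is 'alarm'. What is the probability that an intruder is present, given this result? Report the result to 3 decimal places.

P(H | E) ≈ 0.164

Let H be the event that an intruder is present. P(H) = 0.03, so P(¬H) = 0.97. With E the 'alarm' result, P(E|H) = 0.95 and P(E|¬H) = 0.15.
P(E) = 0.95·0.03 + 0.15·0.97 = 0.028500 + 0.14550 = 0.17400.
By Bayes' theorem, P(H|E) = 0.028500 / 0.17400 = 0.164.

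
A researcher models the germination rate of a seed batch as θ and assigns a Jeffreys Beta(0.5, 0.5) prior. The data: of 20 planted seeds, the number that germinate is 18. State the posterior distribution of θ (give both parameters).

Posterior: Beta(18.5, 2.5)

The binomial likelihood is conjugate to the Beta prior: with 18 successes and 2 failures, the posterior is Beta(0.5+18, 0.5+2) = Beta(18.5, 2.5).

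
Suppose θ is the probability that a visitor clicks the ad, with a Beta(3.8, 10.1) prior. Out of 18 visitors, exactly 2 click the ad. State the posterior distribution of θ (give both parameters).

Observing 2 successes and 16 failures updates Beta(3.8, 10.1) by adding the success and failure counts to the two shape parameters: α = 3.8+2 = 5.8, β = 10.1+16 = 26.1.

Posterior: Beta(5.8, 26.1)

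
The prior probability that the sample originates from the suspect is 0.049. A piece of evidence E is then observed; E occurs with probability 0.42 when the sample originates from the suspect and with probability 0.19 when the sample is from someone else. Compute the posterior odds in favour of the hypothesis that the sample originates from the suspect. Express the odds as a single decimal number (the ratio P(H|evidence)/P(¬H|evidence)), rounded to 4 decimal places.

Prior odds = 0.049/(1−0.049) = 0.051525.
Likelihood ratio for E = 0.42/0.19 = 2.2105.
Posterior odds = prior odds × LR = 0.11390.

Posterior odds ≈ 0.1139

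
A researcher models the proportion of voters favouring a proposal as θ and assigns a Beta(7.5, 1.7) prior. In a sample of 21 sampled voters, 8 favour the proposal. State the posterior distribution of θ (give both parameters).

Posterior: Beta(15.5, 14.7)

The binomial likelihood is conjugate to the Beta prior: with 8 successes and 13 failures, the posterior is Beta(7.5+8, 1.7+13) = Beta(15.5, 14.7).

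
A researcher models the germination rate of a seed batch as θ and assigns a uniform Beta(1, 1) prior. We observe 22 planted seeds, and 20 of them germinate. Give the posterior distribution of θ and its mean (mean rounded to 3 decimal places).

The binomial likelihood is conjugate to the Beta prior: with 20 successes and 2 failures, the posterior is Beta(1+20, 1+2) = Beta(21, 3).
Posterior mean = α/(α+β) = 21/24 = 0.875.

Posterior: Beta(21, 3); mean ≈ 0.875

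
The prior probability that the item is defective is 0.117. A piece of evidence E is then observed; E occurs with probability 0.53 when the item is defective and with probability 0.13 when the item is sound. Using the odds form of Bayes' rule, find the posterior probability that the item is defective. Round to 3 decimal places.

Posterior probability ≈ 0.351

Prior odds = 0.117/(1−0.117) = 0.13250. In log-odds, ln(0.13250) = -2.0212.
Add log likelihood ratio: ln(4.0769) = 1.4053.
Posterior log-odds = -0.61581, so posterior odds = exp(-0.61581) = 0.54020. Converting, P(H|E) = 0.54020/1.5402 = 0.351.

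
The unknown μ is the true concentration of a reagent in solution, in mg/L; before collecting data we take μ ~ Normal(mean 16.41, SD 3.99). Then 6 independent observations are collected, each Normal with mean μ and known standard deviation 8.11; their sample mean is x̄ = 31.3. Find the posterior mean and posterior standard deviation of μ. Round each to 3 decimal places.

With known σ, the Normal prior is conjugate. Weight on the data is w = (n/σ²)/(n/σ² + 1/τ₀²) = 0.0912241/(0.0912241+0.0628137) = 0.59222.
Posterior mean = w·x̄ + (1−w)·μ₀ = 0.59222·31.3 + 0.40778·16.41 = 25.228. Posterior variance = 1/(0.0912241+0.0628137) = 6.49191, so SD = 2.548.

Posterior mean ≈ 25.228; posterior SD ≈ 2.548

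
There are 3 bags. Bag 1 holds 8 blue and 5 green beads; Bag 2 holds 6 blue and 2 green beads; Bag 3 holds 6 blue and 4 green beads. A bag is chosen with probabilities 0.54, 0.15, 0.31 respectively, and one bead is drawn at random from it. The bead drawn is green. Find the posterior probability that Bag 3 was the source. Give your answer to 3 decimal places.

P(green|Bag 1) = 0.3846; P(green|Bag 2) = 0.25; P(green|Bag 3) = 0.4.
Prior × likelihood for each source: 0.54·0.3846=0.2077, 0.15·0.25=0.03750, 0.31·0.4=0.1240. Summing gives P(green) = 0.36919.
P(Bag 3 | green) = 0.1240 / 0.36919 = 0.336.

Posterior probability ≈ 0.336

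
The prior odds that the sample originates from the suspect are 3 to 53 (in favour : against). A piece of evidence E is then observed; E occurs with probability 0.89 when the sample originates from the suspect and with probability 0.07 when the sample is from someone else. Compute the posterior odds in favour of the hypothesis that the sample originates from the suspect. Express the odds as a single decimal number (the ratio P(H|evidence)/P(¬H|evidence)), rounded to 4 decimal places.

Posterior odds ≈ 0.7197

Prior odds = 3/53 = 0.056604. In log-odds, ln(0.056604) = -2.8717.
Add log likelihood ratio: ln(12.714) = 2.5427.
Posterior log-odds = -0.32895, so posterior odds = exp(-0.32895) = 0.71968.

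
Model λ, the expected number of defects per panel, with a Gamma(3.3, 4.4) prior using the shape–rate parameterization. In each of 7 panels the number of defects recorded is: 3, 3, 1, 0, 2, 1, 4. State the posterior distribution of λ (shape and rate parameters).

Posterior: Gamma(shape=17.3, rate=11.4)

Total count ∑xᵢ = 14 over n = 7 panels.
Gamma is conjugate to the Poisson likelihood: posterior is Gamma(shape = 3.3+14 = 17.3, rate = 4.4+7 = 11.4).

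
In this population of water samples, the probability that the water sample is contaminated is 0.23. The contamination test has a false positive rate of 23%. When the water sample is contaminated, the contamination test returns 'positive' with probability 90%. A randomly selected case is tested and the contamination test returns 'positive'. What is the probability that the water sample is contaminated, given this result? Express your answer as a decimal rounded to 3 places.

P(H | E) ≈ 0.539

Write H for 'the water sample is contaminated'. Prior odds H:¬H = 0.23/0.77 = 0.29870. For the 'positive' outcome, the likelihood ratio is 0.9/0.23 = 3.9130.
Posterior odds = 0.29870 × 3.9130 = 1.1688, so P(H|E) = 1.1688/(1+1.1688) = 0.539.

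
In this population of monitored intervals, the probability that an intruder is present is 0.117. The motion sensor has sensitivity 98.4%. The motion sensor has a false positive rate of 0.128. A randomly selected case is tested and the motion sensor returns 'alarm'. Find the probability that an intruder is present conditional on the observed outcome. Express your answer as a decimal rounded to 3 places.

Write H for 'an intruder is present'. Prior odds H:¬H = 0.117/0.883 = 0.13250. For the 'alarm' outcome, the likelihood ratio is 0.984/0.128 = 7.6875.
Posterior odds = 0.13250 × 7.6875 = 1.0186, so P(H|E) = 1.0186/(1+1.0186) = 0.505.

P(H | E) ≈ 0.505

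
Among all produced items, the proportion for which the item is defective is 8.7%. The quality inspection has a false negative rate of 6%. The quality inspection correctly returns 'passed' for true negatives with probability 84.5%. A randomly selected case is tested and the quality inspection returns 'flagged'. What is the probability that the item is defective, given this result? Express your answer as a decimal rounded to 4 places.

P(H | E) ≈ 0.3662

Write H for 'the item is defective'. Prior odds H:¬H = 0.087/0.913 = 0.095290. For the 'flagged' outcome, the likelihood ratio is 0.94/0.155 = 6.0645.
Posterior odds = 0.095290 × 6.0645 = 0.57789, so P(H|E) = 0.57789/(1+0.57789) = 0.3662.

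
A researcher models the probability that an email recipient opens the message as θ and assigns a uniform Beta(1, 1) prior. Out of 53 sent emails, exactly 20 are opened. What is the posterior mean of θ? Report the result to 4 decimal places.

Posterior mean ≈ 0.3818

The binomial likelihood is conjugate to the Beta prior: with 20 successes and 33 failures, the posterior is Beta(1+20, 1+33) = Beta(21, 34).
E[θ | data] = 21/(21+34) = 0.3818.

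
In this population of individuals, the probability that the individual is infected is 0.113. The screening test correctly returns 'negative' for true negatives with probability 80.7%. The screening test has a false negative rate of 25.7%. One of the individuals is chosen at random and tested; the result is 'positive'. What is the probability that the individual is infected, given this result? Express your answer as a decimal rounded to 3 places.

P(H | E) ≈ 0.329

Let H be the event that the individual is infected. P(H) = 0.113, so P(¬H) = 0.887. With E the 'positive' result, P(E|H) = 0.743 and P(E|¬H) = 0.193.
P(E) = 0.743·0.113 + 0.193·0.887 = 0.083959 + 0.17119 = 0.25515.
By Bayes' theorem, P(H|E) = 0.083959 / 0.25515 = 0.329.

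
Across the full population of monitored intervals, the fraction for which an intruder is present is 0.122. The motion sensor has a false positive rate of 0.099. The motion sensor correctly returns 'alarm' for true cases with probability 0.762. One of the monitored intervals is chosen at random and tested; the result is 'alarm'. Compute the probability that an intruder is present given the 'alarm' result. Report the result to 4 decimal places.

Let H be the event that an intruder is present. P(H) = 0.122, so P(¬H) = 0.878. With E the 'alarm' result, P(E|H) = 0.762 and P(E|¬H) = 0.099.
P(E) = 0.762·0.122 + 0.099·0.878 = 0.092964 + 0.086922 = 0.17989.
By Bayes' theorem, P(H|E) = 0.092964 / 0.17989 = 0.5168.

P(H | E) ≈ 0.5168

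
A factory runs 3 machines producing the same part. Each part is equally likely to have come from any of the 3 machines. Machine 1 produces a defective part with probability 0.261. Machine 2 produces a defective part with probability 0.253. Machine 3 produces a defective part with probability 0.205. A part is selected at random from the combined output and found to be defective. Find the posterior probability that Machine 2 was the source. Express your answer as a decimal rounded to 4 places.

Posterior probability ≈ 0.3519

P(defective|M1) = 0.261; P(defective|M2) = 0.253; P(defective|M3) = 0.205.
Prior × likelihood for each source: 0.333333·0.261=0.08700, 0.333333·0.253=0.08433, 0.333333·0.205=0.06833. Summing gives P(defective) = 0.23967.
P(Machine 2 | defective) = 0.08433 / 0.23967 = 0.3519.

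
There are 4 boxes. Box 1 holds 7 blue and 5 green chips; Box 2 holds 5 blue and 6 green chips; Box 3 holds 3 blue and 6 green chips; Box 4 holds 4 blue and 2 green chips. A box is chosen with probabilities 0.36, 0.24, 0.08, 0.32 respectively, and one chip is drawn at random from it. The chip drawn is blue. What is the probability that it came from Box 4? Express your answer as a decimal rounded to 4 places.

Tabulate prior·likelihood by source: [1] prior 0.36, lik 0.5833, product 0.2100; [2] prior 0.24, lik 0.4545, product 0.1091; [3] prior 0.08, lik 0.3333, product 0.02667; [4] prior 0.32, lik 0.6667, product 0.2133.
Normalizing constant = 0.55909; the posterior for Box 4 is its product over the sum, 0.2133/0.55909 = 0.3816.

Posterior probability ≈ 0.3816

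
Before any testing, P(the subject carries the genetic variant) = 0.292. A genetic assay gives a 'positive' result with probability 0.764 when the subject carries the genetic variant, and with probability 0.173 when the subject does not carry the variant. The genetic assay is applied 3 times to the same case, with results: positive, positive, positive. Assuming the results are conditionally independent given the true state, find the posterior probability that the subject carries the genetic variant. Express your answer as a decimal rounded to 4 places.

Let H be the event that the subject carries the genetic variant; start with P(H) = 0.292. P('positive'|H) = 0.764, P('positive'|¬H) = 0.173.
Update on result 1 ('positive'): P(H) ← 0.764·0.2920 / (0.764·0.2920 + 0.173·0.7080) = 0.22309/0.34557 = 0.6456.
Update on result 2 ('positive'): P(H) ← 0.764·0.6456 / (0.764·0.6456 + 0.173·0.3544) = 0.49321/0.55453 = 0.8894.
Update on result 3 ('positive'): P(H) ← 0.764·0.8894 / (0.764·0.8894 + 0.173·0.1106) = 0.67952/0.69865 = 0.9726.

Posterior P(H) ≈ 0.9726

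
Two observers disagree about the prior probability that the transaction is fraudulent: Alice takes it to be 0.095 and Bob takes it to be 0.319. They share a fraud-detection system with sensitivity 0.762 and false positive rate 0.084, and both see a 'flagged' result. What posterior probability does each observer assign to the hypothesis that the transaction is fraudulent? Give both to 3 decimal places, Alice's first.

P('+'|H) = 0.762, P('+'|¬H) = 0.084.
Alice: numerator 0.762·0.095 = 0.072390; evidence = 0.072390+0.084·0.905 = 0.14841; posterior = 0.488.
Bob: numerator 0.762·0.319 = 0.24308; evidence = 0.24308+0.084·0.681 = 0.30028; posterior = 0.809.

Alice: 0.488; Bob: 0.809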